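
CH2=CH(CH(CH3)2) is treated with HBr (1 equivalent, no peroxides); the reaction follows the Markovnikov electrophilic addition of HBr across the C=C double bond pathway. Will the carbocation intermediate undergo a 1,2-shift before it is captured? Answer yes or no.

The first-formed carbocation is secondary.
The adjacent isopropyl carbon already bears 2 other carbon substituents and has a hydrogen to migrate; after a 1,2-hydride shift from that carbon the positive charge sits on a tertiary centre.
Tertiary is more stable than secondary, so the shift occurs.

yes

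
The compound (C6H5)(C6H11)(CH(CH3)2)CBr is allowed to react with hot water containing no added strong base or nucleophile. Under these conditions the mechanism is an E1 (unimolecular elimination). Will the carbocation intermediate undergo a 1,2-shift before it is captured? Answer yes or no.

The first-formed carbocation is tertiary.
No single 1,2-shift to an adjacent carbon would produce a more-substituted cation than the one already present, so no rearrangement occurs.

no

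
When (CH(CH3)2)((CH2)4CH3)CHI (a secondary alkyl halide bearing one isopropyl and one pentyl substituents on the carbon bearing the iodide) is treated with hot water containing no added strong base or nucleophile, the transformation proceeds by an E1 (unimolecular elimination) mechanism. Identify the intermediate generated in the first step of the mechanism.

Step 1: The C–I bond breaks with both electrons going to the iodide; I⁻ leaves and a secondary carbocation remains.
After step 1 the species present is a secondary carbocation.

secondary carbocation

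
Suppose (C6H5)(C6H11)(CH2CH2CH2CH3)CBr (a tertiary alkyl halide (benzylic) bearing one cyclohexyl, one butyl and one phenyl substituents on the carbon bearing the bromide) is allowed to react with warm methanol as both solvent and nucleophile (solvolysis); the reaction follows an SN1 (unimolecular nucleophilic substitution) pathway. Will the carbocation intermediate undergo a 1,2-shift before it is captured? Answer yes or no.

no

The first-formed carbocation is tertiary.
No single 1,2-shift to an adjacent carbon would produce a more-substituted cation than the one already present, so no rearrangement occurs.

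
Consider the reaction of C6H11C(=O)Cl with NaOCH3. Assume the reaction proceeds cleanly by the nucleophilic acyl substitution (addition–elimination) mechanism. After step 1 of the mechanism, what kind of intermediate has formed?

Step 1: Nucleophilic addition of CH3O⁻ to the acyl carbon breaks the π(C=O) bond and yields a tetrahedral, anionic intermediate.
After step 1 the species present is a tetrahedral intermediate.

tetrahedral intermediate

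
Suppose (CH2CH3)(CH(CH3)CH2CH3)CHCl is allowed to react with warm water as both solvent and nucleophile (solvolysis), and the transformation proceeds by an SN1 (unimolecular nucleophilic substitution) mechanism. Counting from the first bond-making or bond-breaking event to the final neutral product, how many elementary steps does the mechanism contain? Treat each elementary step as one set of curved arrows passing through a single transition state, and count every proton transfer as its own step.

Step 1: Rate-determining heterolysis of the C–Cl bond gives Cl⁻ and a secondary carbocation.
Step 2: A 1,2-hydride shift from the adjacent sec-butyl carbon moves the positive charge from the secondary centre to an adjacent carbon, generating a more stable tertiary carbocation.
Step 3: H2O donates an oxygen lone pair into the empty p orbital of the cation, giving a protonated alcohol (an oxonium ion).
Step 4: Deprotonation of the oxonium oxygen by solvent water yields the neutral alcohol.
Total: 4 elementary steps.

4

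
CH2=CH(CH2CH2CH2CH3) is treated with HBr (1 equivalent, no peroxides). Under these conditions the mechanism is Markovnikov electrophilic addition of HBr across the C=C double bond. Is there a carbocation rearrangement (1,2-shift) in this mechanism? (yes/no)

no

The first-formed carbocation is secondary.
No single 1,2-shift to an adjacent carbon would produce a more-substituted cation than the one already present, so no rearrangement occurs.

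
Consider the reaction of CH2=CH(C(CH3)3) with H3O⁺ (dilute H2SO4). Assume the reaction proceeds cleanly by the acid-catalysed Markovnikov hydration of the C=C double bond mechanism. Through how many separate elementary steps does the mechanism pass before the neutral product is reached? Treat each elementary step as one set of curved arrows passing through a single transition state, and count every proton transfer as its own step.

Step 1: Electrophilic addition begins with the π(C=C) electrons forming a bond to the proton of H3O⁺. Following Markovnikov's rule, the resulting cation is secondary. H2O is released.
Step 2: A 1,2-methyl shift from the adjacent tert-butyl carbon moves the positive charge from the secondary centre to an adjacent carbon, generating a more stable tertiary carbocation.
Step 3: Nucleophilic capture of the cation by H2O produces the protonated alcohol (an oxonium ion).
Step 4: H2O removes a proton from the oxonium oxygen, regenerating H3O⁺ and giving the neutral alcohol.
Total: 4 elementary steps.

4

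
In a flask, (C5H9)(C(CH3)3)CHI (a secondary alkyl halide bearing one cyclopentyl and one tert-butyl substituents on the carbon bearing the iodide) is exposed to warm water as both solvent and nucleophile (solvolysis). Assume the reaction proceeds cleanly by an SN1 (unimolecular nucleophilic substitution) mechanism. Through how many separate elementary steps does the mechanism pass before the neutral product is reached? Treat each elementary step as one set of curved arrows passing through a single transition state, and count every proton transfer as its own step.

4

Step 1: Rate-determining heterolysis of the C–I bond gives I⁻ and a secondary carbocation.
Step 2: A 1,2-hydride shift from the adjacent cyclopentyl carbon moves the positive charge from the secondary centre to an adjacent carbon, generating a more stable tertiary carbocation.
Step 3: H2O donates an oxygen lone pair into the empty p orbital of the cation, giving a protonated alcohol (an oxonium ion).
Step 4: A second solvent molecule removes the proton on oxygen, giving the neutral alcohol product.
Total: 4 elementary steps.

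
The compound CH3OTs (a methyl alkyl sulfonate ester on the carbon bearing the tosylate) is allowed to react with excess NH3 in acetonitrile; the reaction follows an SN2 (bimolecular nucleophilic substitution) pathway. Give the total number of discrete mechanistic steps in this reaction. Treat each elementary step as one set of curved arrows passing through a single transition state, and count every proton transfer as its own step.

Step 1: A lone pair on the N of NH3 attacks the α-carbon from the back side while the C–O bond breaks; both bonding electrons leave with TsO⁻. The product of this concerted step is an alkylammonium ion.
Step 2: A second equivalent of NH3 removes a proton from the N, giving the neutral product.
Total: 2 elementary steps.

2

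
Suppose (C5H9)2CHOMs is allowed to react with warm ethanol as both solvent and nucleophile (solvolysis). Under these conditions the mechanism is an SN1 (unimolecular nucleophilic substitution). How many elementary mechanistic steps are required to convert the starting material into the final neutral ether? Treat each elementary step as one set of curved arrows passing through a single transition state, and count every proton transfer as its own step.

4

Step 1: The C–O bond breaks with both electrons going to the mesylate; MsO⁻ leaves and a secondary carbocation remains.
Step 2: Carbocation rearrangement: a 1,2-hydride shift from the adjacent cyclopentyl carbon converts the initially-formed secondary cation into the more stable tertiary cation.
Step 3: CH3CH2OH donates an oxygen lone pair into the empty p orbital of the cation, giving a protonated ether (an oxonium ion).
Step 4: A second solvent molecule removes the proton on oxygen, giving the neutral ether product.
Total: 4 elementary steps.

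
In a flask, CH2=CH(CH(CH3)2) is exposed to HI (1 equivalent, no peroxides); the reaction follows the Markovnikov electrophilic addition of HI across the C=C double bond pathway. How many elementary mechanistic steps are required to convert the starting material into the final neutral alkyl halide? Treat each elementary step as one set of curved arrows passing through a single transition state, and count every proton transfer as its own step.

Step 1: The π electrons of the C=C bond attack a proton of HI; Markovnikov addition places the new C–H on the less-substituted alkene carbon, so the positive charge ends up on the more-substituted carbon — a secondary carbocation. The H–I bond breaks heterolytically, releasing I⁻.
Step 2: A hydride (H with its bonding pair) migrates from the adjacent isopropyl carbon to the cationic centre — a 1,2-hydride shift — upgrading the secondary cation to a tertiary one.
Step 3: I⁻ captures the cation: a lone pair on I⁻ fills the empty p orbital, producing the alkyl halide product.
Total: 3 elementary steps.

3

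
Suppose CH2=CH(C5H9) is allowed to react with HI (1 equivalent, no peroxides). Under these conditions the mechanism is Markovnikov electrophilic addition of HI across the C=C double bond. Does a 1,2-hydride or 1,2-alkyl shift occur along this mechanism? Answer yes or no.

The first-formed carbocation is secondary.
The adjacent cyclopentyl carbon already bears 2 other carbon substituents and has a hydrogen to migrate; after a 1,2-hydride shift from that carbon the positive charge sits on a tertiary centre.
Tertiary is more stable than secondary, so the shift occurs.

yes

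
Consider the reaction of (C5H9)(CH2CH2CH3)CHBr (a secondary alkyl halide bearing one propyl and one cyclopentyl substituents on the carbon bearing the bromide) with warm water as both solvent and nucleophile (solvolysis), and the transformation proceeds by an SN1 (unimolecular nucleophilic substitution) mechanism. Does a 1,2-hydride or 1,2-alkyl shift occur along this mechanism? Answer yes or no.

yes

The first-formed carbocation is secondary.
The adjacent cyclopentyl carbon already bears 2 other carbon substituents and has a hydrogen to migrate; after a 1,2-hydride shift from that carbon the positive charge sits on a tertiary centre.
Tertiary is more stable than secondary, so the shift occurs.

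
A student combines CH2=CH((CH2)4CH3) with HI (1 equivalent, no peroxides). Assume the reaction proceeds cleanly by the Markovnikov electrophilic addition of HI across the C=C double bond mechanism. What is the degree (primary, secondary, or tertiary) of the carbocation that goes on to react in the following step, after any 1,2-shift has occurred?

Step 1: The π electrons of the C=C bond attack a proton of HI; Markovnikov addition places the new C–H on the less-substituted alkene carbon, so the positive charge ends up on the more-substituted carbon — a secondary carbocation. The H–I bond breaks heterolytically, releasing I⁻.
No single 1,2-shift to an adjacent carbon would give a more-substituted cation, so no rearrangement occurs.

secondary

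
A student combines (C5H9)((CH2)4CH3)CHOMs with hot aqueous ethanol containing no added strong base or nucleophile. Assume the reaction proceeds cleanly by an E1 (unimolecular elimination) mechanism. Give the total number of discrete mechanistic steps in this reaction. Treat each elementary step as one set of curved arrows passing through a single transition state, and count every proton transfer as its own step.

3

Step 1: Unassisted departure of MsO⁻ (taking the C–O bonding pair) generates a secondary carbocation.
Step 2: A hydride (H with its bonding pair) migrates from the adjacent cyclopentyl carbon to the cationic centre — a 1,2-hydride shift — upgrading the secondary cation to a tertiary one.
Step 3: A weak base (a water (or ethanol) molecule from the solvent) removes a proton from a carbon adjacent to the cationic centre; the electrons of that C–H bond become the new π(C=C) bond, giving the alkene.
Total: 3 elementary steps.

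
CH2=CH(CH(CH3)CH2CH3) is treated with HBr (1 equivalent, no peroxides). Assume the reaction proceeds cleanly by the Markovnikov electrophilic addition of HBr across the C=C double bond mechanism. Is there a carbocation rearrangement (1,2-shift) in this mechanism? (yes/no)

The first-formed carbocation is secondary.
The adjacent sec-butyl carbon already bears 2 other carbon substituents and has a hydrogen to migrate; after a 1,2-hydride shift from that carbon the positive charge sits on a tertiary centre.
Tertiary is more stable than secondary, so the shift occurs.

yes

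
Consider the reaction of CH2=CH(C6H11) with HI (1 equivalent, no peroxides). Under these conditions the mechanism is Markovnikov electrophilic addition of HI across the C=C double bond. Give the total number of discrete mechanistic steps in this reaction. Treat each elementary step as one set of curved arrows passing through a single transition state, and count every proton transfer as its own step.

3

Step 1: Electrophilic addition begins with the π(C=C) electrons forming a bond to the proton of HI. Following Markovnikov's rule, the resulting cation is secondary. The H–I bond breaks heterolytically, releasing I⁻.
Step 2: Carbocation rearrangement: a 1,2-hydride shift from the adjacent cyclohexyl carbon converts the initially-formed secondary cation into the more stable tertiary cation.
Step 3: Nucleophilic attack by I⁻ on the carbocation completes the addition, giving R–I.
Total: 3 elementary steps.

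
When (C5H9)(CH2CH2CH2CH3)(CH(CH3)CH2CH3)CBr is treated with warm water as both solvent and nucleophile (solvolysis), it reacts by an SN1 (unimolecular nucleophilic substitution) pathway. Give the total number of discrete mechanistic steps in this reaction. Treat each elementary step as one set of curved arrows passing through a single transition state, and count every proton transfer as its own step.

Step 1: Ionisation: the C–Br σ-bond cleaves heterolytically; both bonding electrons depart with Br⁻, leaving a tertiary carbocation at the α-carbon.
(No 1,2-shift: no single shift to an adjacent carbon would give a more stable cation.)
Step 2: Nucleophilic capture: the oxygen of H2O bonds to the cationic carbon, producing an oxonium-ion intermediate.
Step 3: A second solvent molecule removes the proton on oxygen, giving the neutral alcohol product.
Total: 3 elementary steps.

3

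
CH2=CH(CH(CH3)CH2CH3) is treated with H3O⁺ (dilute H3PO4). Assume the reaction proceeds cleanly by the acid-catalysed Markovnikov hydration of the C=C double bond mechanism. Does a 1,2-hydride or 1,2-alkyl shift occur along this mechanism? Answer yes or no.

The first-formed carbocation is secondary.
The adjacent sec-butyl carbon already bears 2 other carbon substituents and has a hydrogen to migrate; after a 1,2-hydride shift from that carbon the positive charge sits on a tertiary centre.
Tertiary is more stable than secondary, so the shift occurs.

yes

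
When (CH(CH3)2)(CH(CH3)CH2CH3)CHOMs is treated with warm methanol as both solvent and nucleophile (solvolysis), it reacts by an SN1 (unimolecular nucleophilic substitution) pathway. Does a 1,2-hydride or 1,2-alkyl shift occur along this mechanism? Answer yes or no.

yes

The first-formed carbocation is secondary.
The adjacent isopropyl carbon already bears 2 other carbon substituents and has a hydrogen to migrate; after a 1,2-hydride shift from that carbon the positive charge sits on a tertiary centre.
Tertiary is more stable than secondary, so the shift occurs.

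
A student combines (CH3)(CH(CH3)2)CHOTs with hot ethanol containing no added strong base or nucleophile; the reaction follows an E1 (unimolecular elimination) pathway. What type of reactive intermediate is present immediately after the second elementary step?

Step 1: Rate-determining heterolysis of the C–O bond gives TsO⁻ and a secondary carbocation.
Step 2: Carbocation rearrangement: a 1,2-hydride shift from the adjacent isopropyl carbon converts the initially-formed secondary cation into the more stable tertiary cation.
After step 2 the species present is a tertiary carbocation.

tertiary carbocation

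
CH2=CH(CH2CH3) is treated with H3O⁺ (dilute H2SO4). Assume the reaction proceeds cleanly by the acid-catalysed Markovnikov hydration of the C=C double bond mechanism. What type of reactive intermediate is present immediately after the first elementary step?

secondary carbocation

Step 1: Protonation of the alkene by H3O⁺: the π bond acts as the nucleophile and picks up H⁺, giving the more stable (Markovnikov) secondary carbocation. H2O is released.
After step 1 the species present is a secondary carbocation.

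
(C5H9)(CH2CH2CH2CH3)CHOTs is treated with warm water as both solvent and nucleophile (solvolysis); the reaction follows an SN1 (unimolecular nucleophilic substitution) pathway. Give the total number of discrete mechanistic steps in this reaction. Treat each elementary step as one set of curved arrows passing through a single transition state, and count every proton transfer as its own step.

4

Step 1: Unassisted departure of TsO⁻ (taking the C–O bonding pair) generates a secondary carbocation.
Step 2: Carbocation rearrangement: a 1,2-hydride shift from the adjacent cyclopentyl carbon converts the initially-formed secondary cation into the more stable tertiary cation.
Step 3: Nucleophilic capture: the oxygen of H2O bonds to the cationic carbon, producing an oxonium-ion intermediate.
Step 4: Deprotonation of the oxonium oxygen by solvent water yields the neutral alcohol.
Total: 4 elementary steps.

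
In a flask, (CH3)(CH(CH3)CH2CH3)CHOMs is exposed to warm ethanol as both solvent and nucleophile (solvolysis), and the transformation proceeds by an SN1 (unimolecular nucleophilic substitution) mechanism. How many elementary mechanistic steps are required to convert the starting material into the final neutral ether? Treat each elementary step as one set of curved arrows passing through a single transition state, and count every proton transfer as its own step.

Step 1: Unassisted departure of MsO⁻ (taking the C–O bonding pair) generates a secondary carbocation.
Step 2: A hydride (H with its bonding pair) migrates from the adjacent sec-butyl carbon to the cationic centre — a 1,2-hydride shift — upgrading the secondary cation to a tertiary one.
Step 3: Nucleophilic capture: the oxygen of CH3CH2OH bonds to the cationic carbon, producing an oxonium-ion intermediate.
Step 4: Proton transfer from the O–H of the oxonium ion to a solvent molecule delivers the neutral ether.
Total: 4 elementary steps.

4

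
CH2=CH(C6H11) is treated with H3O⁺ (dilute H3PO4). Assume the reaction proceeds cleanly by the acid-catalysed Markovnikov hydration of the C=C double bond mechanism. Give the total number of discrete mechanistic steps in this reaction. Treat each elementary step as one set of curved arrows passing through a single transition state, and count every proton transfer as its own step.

4

Step 1: Electrophilic addition begins with the π(C=C) electrons forming a bond to the proton of H3O⁺. Following Markovnikov's rule, the resulting cation is secondary. H2O is released.
Step 2: A hydride (H with its bonding pair) migrates from the adjacent cyclohexyl carbon to the cationic centre — a 1,2-hydride shift — upgrading the secondary cation to a tertiary one.
Step 3: Water acts as the nucleophile: an oxygen lone pair bonds to the cationic carbon, giving an oxonium-ion intermediate.
Step 4: H2O removes a proton from the oxonium oxygen, regenerating H3O⁺ and giving the neutral alcohol.
Total: 4 elementary steps.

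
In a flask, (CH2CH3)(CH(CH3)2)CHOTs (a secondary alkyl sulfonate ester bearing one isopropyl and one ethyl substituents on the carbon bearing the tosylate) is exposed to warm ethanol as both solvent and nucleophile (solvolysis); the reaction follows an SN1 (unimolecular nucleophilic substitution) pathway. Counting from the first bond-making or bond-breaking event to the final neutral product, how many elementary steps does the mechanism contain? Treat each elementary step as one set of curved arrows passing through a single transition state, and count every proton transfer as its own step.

Step 1: Ionisation: the C–O σ-bond cleaves heterolytically; both bonding electrons depart with TsO⁻, leaving a secondary carbocation at the α-carbon.
Step 2: A hydride (H with its bonding pair) migrates from the adjacent isopropyl carbon to the cationic centre — a 1,2-hydride shift — upgrading the secondary cation to a tertiary one.
Step 3: CH3CH2OH donates an oxygen lone pair into the empty p orbital of the cation, giving a protonated ether (an oxonium ion).
Step 4: A second solvent molecule removes the proton on oxygen, giving the neutral ether product.
Total: 4 elementary steps.

4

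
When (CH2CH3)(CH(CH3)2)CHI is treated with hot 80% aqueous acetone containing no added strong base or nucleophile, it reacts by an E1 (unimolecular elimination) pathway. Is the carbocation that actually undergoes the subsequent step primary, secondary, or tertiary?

tertiary

Step 1: Unassisted departure of I⁻ (taking the C–I bonding pair) generates a secondary carbocation.
Step 2: A hydride (H with its bonding pair) migrates from the adjacent isopropyl carbon to the cationic centre — a 1,2-hydride shift — upgrading the secondary cation to a tertiary one.
The cation rearranges from secondary to tertiary via a 1,2-hydride shift from the adjacent isopropyl carbon; the tertiary cation is what reacts next.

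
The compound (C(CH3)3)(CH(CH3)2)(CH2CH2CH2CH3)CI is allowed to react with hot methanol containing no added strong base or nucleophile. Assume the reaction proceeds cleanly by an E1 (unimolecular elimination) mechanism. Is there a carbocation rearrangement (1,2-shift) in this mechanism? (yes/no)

The first-formed carbocation is tertiary.
No single 1,2-shift to an adjacent carbon would produce a more-substituted cation than the one already present, so no rearrangement occurs.

no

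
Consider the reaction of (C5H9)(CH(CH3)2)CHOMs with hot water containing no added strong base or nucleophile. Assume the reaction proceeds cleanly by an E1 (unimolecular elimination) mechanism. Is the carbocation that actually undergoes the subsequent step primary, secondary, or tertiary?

tertiary

Step 1: Ionisation: the C–O σ-bond cleaves heterolytically; both bonding electrons depart with MsO⁻, leaving a secondary carbocation at the α-carbon.
Step 2: Carbocation rearrangement: a 1,2-hydride shift from the adjacent cyclopentyl carbon converts the initially-formed secondary cation into the more stable tertiary cation.
The cation rearranges from secondary to tertiary via a 1,2-hydride shift from the adjacent cyclopentyl carbon; the tertiary cation is what reacts next.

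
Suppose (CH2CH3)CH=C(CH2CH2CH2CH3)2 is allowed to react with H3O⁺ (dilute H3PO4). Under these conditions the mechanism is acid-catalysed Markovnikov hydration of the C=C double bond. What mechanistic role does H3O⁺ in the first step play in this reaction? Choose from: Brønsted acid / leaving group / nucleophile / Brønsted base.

Step 1: The π electrons of the C=C bond attack a proton of H3O⁺; Markovnikov addition places the new C–H on the less-substituted alkene carbon, so the positive charge ends up on the more-substituted carbon — a tertiary carbocation. H2O is released.
H3O⁺ in the first step donates a proton in a proton-transfer step — a Brønsted acid.

Brønsted acid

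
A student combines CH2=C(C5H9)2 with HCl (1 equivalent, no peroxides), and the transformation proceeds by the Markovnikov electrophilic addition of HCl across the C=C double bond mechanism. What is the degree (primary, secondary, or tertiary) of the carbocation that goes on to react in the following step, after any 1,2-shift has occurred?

tertiary

Step 1: Electrophilic addition begins with the π(C=C) electrons forming a bond to the proton of HCl. Following Markovnikov's rule, the resulting cation is tertiary. The H–Cl bond breaks heterolytically, releasing Cl⁻.
No single 1,2-shift to an adjacent carbon would give a more-substituted cation, so no rearrangement occurs.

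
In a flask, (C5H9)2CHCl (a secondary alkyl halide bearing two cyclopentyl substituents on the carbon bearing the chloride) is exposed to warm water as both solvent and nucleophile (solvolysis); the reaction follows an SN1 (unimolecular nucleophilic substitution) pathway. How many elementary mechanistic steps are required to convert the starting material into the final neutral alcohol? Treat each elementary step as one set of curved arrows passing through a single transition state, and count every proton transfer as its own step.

Step 1: Rate-determining heterolysis of the C–Cl bond gives Cl⁻ and a secondary carbocation.
Step 2: A 1,2-hydride shift from the adjacent cyclopentyl carbon moves the positive charge from the secondary centre to an adjacent carbon, generating a more stable tertiary carbocation.
Step 3: H2O donates an oxygen lone pair into the empty p orbital of the cation, giving a protonated alcohol (an oxonium ion).
Step 4: Proton transfer from the O–H of the oxonium ion to a solvent molecule delivers the neutral alcohol.
Total: 4 elementary steps.

4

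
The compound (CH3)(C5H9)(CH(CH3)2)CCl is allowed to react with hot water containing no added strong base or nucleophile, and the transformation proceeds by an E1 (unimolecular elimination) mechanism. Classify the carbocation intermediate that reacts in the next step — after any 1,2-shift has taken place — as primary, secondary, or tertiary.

Step 1: Ionisation: the C–Cl σ-bond cleaves heterolytically; both bonding electrons depart with Cl⁻, leaving a tertiary carbocation at the α-carbon.
No single 1,2-shift to an adjacent carbon would give a more-substituted cation, so no rearrangement occurs.

tertiary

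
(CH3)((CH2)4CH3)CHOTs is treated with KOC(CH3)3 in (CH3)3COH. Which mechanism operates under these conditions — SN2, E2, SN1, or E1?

Conditions: a strong/bulky base with a secondary substrate bearing a β-hydrogen.
These conditions are the textbook signature of the E2 pathway.
A strong (often hindered) base removes a β-H in concert with loss of the leaving group — bimolecular elimination.

E2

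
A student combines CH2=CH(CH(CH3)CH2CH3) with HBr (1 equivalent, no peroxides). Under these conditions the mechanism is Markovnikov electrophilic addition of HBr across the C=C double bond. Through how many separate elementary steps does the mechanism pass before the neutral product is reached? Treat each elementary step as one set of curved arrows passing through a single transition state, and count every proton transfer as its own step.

3

Step 1: Protonation of the alkene by HBr: the π bond acts as the nucleophile and picks up H⁺, giving the more stable (Markovnikov) secondary carbocation. The H–Br bond breaks heterolytically, releasing Br⁻.
Step 2: A hydride (H with its bonding pair) migrates from the adjacent sec-butyl carbon to the cationic centre — a 1,2-hydride shift — upgrading the secondary cation to a tertiary one.
Step 3: The Br⁻ anion donates a lone pair to the carbocation, forming the new C–Br σ-bond and giving the neutral alkyl halide.
Total: 3 elementary steps.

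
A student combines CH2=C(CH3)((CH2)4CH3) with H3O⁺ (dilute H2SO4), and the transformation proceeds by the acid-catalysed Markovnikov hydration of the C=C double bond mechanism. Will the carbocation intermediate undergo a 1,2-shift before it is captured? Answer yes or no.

The first-formed carbocation is tertiary.
No single 1,2-shift to an adjacent carbon would produce a more-substituted cation than the one already present, so no rearrangement occurs.

no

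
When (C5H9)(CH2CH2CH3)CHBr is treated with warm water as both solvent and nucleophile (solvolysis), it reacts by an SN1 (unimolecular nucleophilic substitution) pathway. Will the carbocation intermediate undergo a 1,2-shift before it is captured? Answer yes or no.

yes

The first-formed carbocation is secondary.
The adjacent cyclopentyl carbon already bears 2 other carbon substituents and has a hydrogen to migrate; after a 1,2-hydride shift from that carbon the positive charge sits on a tertiary centre.
Tertiary is more stable than secondary, so the shift occurs.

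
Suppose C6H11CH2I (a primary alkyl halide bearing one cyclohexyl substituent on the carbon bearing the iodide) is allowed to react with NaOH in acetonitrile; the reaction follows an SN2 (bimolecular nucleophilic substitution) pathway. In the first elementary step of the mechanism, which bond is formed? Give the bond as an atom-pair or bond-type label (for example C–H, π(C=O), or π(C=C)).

C–O

Step 1: Backside attack by OH⁻ on the carbon bearing the iodide: the new C–O bond forms as the C–I bond breaks, with Walden inversion at carbon.
The bond formed in this step is the C–O bond.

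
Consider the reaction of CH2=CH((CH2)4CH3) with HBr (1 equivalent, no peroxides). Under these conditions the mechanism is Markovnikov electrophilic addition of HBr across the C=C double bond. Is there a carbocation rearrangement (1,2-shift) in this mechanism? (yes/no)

The first-formed carbocation is secondary.
No single 1,2-shift to an adjacent carbon would produce a more-substituted cation than the one already present, so no rearrangement occurs.

no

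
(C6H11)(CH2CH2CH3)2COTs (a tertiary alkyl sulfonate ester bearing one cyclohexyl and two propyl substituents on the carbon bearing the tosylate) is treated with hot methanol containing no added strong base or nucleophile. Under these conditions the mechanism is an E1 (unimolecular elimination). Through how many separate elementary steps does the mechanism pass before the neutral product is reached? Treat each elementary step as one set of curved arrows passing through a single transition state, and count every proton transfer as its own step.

2

Step 1: Unassisted departure of TsO⁻ (taking the C–O bonding pair) generates a tertiary carbocation.
(No 1,2-shift: no single shift to an adjacent carbon would give a more stable cation.)
Step 2: A methanol molecule (solvent) deprotonates a β-carbon; as the C–H bond breaks, those electrons form the new alkene π bond.
Total: 2 elementary steps.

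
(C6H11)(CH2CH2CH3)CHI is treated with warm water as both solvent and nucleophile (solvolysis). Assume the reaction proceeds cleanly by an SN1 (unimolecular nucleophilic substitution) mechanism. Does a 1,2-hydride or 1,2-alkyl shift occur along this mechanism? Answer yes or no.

The first-formed carbocation is secondary.
The adjacent cyclohexyl carbon already bears 2 other carbon substituents and has a hydrogen to migrate; after a 1,2-hydride shift from that carbon the positive charge sits on a tertiary centre.
Tertiary is more stable than secondary, so the shift occurs.

yes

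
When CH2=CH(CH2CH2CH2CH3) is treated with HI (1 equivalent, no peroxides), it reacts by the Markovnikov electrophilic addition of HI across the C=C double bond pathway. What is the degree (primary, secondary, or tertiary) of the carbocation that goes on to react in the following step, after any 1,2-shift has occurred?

secondary

Step 1: Electrophilic addition begins with the π(C=C) electrons forming a bond to the proton of HI. Following Markovnikov's rule, the resulting cation is secondary. The H–I bond breaks heterolytically, releasing I⁻.
No single 1,2-shift to an adjacent carbon would give a more-substituted cation, so no rearrangement occurs.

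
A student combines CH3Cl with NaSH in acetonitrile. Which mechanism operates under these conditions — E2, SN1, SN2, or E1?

SN2

Conditions: a methyl substrate with a strong nucleophile in the polar aprotic solvent acetonitrile.
These conditions are the textbook signature of the SN2 pathway.
An unhindered substrate with a strong nucleophile in a polar aprotic solvent favours one-step backside displacement.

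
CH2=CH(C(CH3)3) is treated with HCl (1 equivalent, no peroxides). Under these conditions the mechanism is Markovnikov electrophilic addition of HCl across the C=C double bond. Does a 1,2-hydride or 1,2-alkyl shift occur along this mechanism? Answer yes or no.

yes

The first-formed carbocation is secondary.
The adjacent tert-butyl carbon has no hydrogen but bears methyl groups; migration of one methyl with its bonding pair (a 1,2-methyl shift) places the charge on a tertiary centre.
Tertiary is more stable than secondary, so the shift occurs.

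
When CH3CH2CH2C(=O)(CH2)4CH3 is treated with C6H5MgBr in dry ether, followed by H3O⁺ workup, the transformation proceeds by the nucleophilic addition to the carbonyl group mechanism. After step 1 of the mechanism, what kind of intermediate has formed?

Step 1: the carbanion-like carbon of C6H5MgBr attacks the sp² carbonyl carbon; the C=O π bond breaks and the electrons end up as a lone pair on the alkoxide oxygen of the tetrahedral intermediate.
After step 1 the species present is a tetrahedral alkoxide intermediate.

tetrahedral alkoxide intermediate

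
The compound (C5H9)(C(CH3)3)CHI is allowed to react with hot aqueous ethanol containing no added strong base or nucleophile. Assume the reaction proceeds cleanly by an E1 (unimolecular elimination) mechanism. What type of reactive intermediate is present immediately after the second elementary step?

Step 1: Rate-determining heterolysis of the C–I bond gives I⁻ and a secondary carbocation.
Step 2: A 1,2-hydride shift from the adjacent cyclopentyl carbon moves the positive charge from the secondary centre to an adjacent carbon, generating a more stable tertiary carbocation.
After step 2 the species present is a tertiary carbocation.

tertiary carbocation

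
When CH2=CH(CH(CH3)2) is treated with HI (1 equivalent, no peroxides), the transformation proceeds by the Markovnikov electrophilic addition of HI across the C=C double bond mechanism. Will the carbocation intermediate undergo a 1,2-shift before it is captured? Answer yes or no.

The first-formed carbocation is secondary.
The adjacent isopropyl carbon already bears 2 other carbon substituents and has a hydrogen to migrate; after a 1,2-hydride shift from that carbon the positive charge sits on a tertiary centre.
Tertiary is more stable than secondary, so the shift occurs.

yes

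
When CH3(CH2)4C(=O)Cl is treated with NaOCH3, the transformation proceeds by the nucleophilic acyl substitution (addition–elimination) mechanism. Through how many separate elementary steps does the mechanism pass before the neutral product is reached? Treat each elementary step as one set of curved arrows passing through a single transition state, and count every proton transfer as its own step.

Step 1: A lone pair on the O of CH3O⁻ attacks the electrophilic acyl carbon; the π(C=O) electrons move onto oxygen, giving a tetrahedral intermediate.
Step 2: An oxygen lone pair re-forms the C=O π bond as the C–Cl σ-bond breaks; Cl⁻ is expelled.
Total: 2 elementary steps.

2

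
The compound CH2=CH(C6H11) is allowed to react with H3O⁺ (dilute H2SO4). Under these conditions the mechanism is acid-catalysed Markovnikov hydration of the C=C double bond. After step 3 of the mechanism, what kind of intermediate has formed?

oxonium ion

Step 1: Protonation of the alkene by H3O⁺: the π bond acts as the nucleophile and picks up H⁺, giving the more stable (Markovnikov) secondary carbocation. H2O is released.
Step 2: A hydride (H with its bonding pair) migrates from the adjacent cyclohexyl carbon to the cationic centre — a 1,2-hydride shift — upgrading the secondary cation to a tertiary one.
Step 3: A lone pair on the oxygen of H2O attacks the carbocation, forming a C–O bond and an oxonium ion (a protonated alcohol).
After step 3 the species present is an oxonium ion.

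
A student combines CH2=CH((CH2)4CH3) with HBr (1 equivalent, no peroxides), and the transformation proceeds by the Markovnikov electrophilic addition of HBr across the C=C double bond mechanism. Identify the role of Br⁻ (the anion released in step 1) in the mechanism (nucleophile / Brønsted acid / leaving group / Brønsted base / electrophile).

nucleophile

Step 2: The Br⁻ anion donates a lone pair to the carbocation, forming the new C–Br σ-bond and giving the neutral alkyl halide.
Br⁻ (the anion released in step 1) donates an electron pair to form a new σ-bond to carbon — it is the nucleophile.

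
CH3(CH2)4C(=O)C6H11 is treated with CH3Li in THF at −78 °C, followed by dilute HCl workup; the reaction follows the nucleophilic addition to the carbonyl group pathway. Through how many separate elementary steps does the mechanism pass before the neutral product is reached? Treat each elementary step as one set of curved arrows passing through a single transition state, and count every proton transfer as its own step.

2

Step 1: the carbanion-like carbon of CH3Li attacks the sp² carbonyl carbon; the C=O π bond breaks and the electrons end up as a lone pair on the alkoxide oxygen of the tetrahedral intermediate.
Step 2: On dilute HCl workup the alkoxide oxygen is protonated, giving an alcohol.
Total: 2 elementary steps.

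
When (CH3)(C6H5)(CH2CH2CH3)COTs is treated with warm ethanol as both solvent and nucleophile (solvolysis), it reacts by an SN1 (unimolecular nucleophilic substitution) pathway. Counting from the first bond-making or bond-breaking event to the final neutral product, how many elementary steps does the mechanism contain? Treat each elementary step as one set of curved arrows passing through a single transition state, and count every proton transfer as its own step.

3

Step 1: Ionisation: the C–O σ-bond cleaves heterolytically; both bonding electrons depart with TsO⁻, leaving a tertiary carbocation at the α-carbon.
(No 1,2-shift: no single shift to an adjacent carbon would give a more stable cation.)
Step 2: CH3CH2OH donates an oxygen lone pair into the empty p orbital of the cation, giving a protonated ether (an oxonium ion).
Step 3: Proton transfer from the O–H of the oxonium ion to a solvent molecule delivers the neutral ether.
Total: 3 elementary steps.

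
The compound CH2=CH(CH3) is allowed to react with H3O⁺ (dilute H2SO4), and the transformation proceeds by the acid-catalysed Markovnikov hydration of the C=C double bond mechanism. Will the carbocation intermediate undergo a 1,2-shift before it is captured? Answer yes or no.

no

The first-formed carbocation is secondary.
No single 1,2-shift to an adjacent carbon would produce a more-substituted cation than the one already present, so no rearrangement occurs.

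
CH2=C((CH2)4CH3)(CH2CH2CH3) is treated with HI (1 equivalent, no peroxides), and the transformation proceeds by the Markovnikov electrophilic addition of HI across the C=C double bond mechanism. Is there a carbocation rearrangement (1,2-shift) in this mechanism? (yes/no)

no

The first-formed carbocation is tertiary.
No single 1,2-shift to an adjacent carbon would produce a more-substituted cation than the one already present, so no rearrangement occurs.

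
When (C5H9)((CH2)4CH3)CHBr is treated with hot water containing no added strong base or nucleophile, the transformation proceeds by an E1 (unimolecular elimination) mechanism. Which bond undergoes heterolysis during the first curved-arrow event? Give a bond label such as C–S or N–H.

C–Br

Step 1: Rate-determining heterolysis of the C–Br bond gives Br⁻ and a secondary carbocation.
The bond broken in this step is the C–Br bond.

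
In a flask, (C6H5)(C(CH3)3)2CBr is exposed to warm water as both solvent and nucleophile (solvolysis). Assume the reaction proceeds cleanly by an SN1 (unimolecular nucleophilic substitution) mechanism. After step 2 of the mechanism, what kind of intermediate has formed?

Step 1: The C–Br bond breaks with both electrons going to the bromide; Br⁻ leaves and a tertiary carbocation remains.
Step 2: Nucleophilic capture: the oxygen of H2O bonds to the cationic carbon, producing an oxonium-ion intermediate.
After step 2 the species present is an oxonium ion.

oxonium ion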